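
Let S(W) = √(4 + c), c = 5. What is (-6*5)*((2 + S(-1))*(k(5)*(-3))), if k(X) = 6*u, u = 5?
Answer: 13500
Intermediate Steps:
k(X) = 30 (k(X) = 6*5 = 30)
S(W) = 3 (S(W) = √(4 + 5) = √9 = 3)
(-6*5)*((2 + S(-1))*(k(5)*(-3))) = (-6*5)*((2 + 3)*(30*(-3))) = -150*(-90) = -30*(-450) = 13500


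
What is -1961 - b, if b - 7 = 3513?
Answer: -5481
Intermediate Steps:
b = 3520 (b = 7 + 3513 = 3520)
-1961 - b = -1961 - 1*3520 = -1961 - 3520 = -5481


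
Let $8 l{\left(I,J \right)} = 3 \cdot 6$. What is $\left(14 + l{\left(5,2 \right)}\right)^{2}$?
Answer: $\frac{4225}{16} \approx 264.06$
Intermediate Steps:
$l{\left(I,J \right)} = \frac{9}{4}$ ($l{\left(I,J \right)} = \frac{3 \cdot 6}{8} = \frac{1}{8} \cdot 18 = \frac{9}{4}$)
$\left(14 + l{\left(5,2 \right)}\right)^{2} = \left(14 + \frac{9}{4}\right)^{2} = \left(\frac{65}{4}\right)^{2} = \frac{4225}{16}$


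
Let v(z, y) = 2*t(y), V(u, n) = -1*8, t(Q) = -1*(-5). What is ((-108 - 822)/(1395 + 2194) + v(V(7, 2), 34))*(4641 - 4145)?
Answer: 17340160/3589 ≈ 4831.5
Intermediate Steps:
t(Q) = 5
V(u, n) = -8
v(z, y) = 10 (v(z, y) = 2*5 = 10)
((-108 - 822)/(1395 + 2194) + v(V(7, 2), 34))*(4641 - 4145) = ((-108 - 822)/(1395 + 2194) + 10)*(4641 - 4145) = (-930/3589 + 10)*496 = (34960/3589)*496 = 17340160/3589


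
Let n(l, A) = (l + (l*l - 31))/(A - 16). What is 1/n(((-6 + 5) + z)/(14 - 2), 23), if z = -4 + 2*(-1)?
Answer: -1008/4499 ≈ -0.22405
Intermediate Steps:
z = -6 (z = -4 - 2 = -6)
n(l, A) = (-31 + l + l**2)/(-16 + A) (n(l, A) = (l + (l**2 - 31))/(-16 + A) = (l + (-31 + l**2))/(-16 + A) = (-31 + l + l**2)/(-16 + A))
1/n(((-6 + 5) + z)/(14 - 2), 23) = 1/((-31 + ((-6 + 5) - 6)/(14 - 2) + (((-6 + 5) - 6)/(14 - 2))**2)/(-16 + 23)) = 1/((-31 + (-1 - 6)/12 + ((-1 - 6)/12)**2)/7) = 1/((-31 - 7*1/12 + (-7*1/12)**2)/7) = 1/((-31 - 7/12 + (-7/12)**2)/7) = 1/((-31 - 7/12 + 49/144)/7) = 1/((1/7)*(-4499/144)) = 1/(-4499/1008) = -1008/4499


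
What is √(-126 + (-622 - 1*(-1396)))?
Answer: 18*√2 ≈ 25.456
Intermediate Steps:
√(-126 + (-622 - 1*(-1396))) = √(-126 + (-622 + 1396)) = √(-126 + 774) = √648 = 18*√2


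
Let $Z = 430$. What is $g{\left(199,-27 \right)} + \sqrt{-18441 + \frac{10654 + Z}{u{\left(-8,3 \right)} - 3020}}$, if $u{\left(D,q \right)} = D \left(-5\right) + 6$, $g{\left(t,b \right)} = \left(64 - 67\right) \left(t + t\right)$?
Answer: $-1194 + \frac{7 i \sqrt{832334867}}{1487} \approx -1194.0 + 135.81 i$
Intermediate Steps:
$g{\left(t,b \right)} = - 6 t$ ($g{\left(t,b \right)} = - 3 \cdot 2 t = - 6 t$)
$u{\left(D,q \right)} = 6 - 5 D$ ($u{\left(D,q \right)} = - 5 D + 6 = 6 - 5 D$)
$g{\left(199,-27 \right)} + \sqrt{-18441 + \frac{10654 + Z}{u{\left(-8,3 \right)} - 3020}} = \left(-6\right) 199 + \sqrt{-18441 + \frac{10654 + 430}{\left(6 - -40\right) - 3020}} = -1194 + \sqrt{-18441 + \frac{11084}{\left(6 + 40\right) - 3020}} = -1194 + \sqrt{-18441 + \frac{11084}{46 - 3020}} = -1194 + \sqrt{-18441 + \frac{11084}{-2974}} = -1194 + \sqrt{-18441 + 11084 \left(- \frac{1}{2974}\right)} = -1194 + \sqrt{-18441 - \frac{5542}{1487}} = -1194 + \sqrt{- \frac{27427309}{1487}} = -1194 + \frac{7 i \sqrt{832334867}}{1487}$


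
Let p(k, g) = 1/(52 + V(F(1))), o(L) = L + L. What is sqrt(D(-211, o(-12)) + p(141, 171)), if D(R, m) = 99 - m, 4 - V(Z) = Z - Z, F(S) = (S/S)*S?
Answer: 83*sqrt(14)/28 ≈ 11.091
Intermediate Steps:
F(S) = S (F(S) = 1*S = S)
V(Z) = 4 (V(Z) = 4 - (Z - Z) = 4 - 1*0 = 4 + 0 = 4)
o(L) = 2*L
p(k, g) = 1/56 (p(k, g) = 1/(52 + 4) = 1/56)
sqrt(D(-211, o(-12)) + p(141, 171)) = sqrt((99 - 2*(-12)) + 1/56) = sqrt((99 - 1*(-24)) + 1/56) = sqrt((99 + 24) + 1/56) = sqrt(123 + 1/56) = sqrt(6889/56) = 83*sqrt(14)/28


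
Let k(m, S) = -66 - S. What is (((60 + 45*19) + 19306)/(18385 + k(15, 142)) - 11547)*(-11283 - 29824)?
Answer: 118179583082/249 ≈ 4.7462e+8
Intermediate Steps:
(((60 + 45*19) + 19306)/(18385 + k(15, 142)) - 11547)*(-11283 - 29824) = (((60 + 45*19) + 19306)/(18385 + (-66 - 1*142)) - 11547)*(-11283 - 29824) = (((60 + 855) + 19306)/(18385 + (-66 - 142)) - 11547)*(-41107) = ((915 + 19306)/(18385 - 208) - 11547)*(-41107) = (20221/18177 - 11547)*(-41107) = (20221*(1/18177) - 11547)*(-41107) = (277/249 - 11547)*(-41107) = -2874926/249*(-41107) = 118179583082/249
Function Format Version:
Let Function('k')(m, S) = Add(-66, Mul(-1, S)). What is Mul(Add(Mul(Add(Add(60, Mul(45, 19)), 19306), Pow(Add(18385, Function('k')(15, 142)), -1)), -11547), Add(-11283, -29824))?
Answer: Rational(118179583082, 249) ≈ 4.7462e+8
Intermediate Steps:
Mul(Add(Mul(Add(Add(60, Mul(45, 19)), 19306), Pow(Add(18385, Function('k')(15, 142)), -1)), -11547), Add(-11283, -29824)) = Mul(Add(Mul(Add(Add(60, Mul(45, 19)), 19306), Pow(Add(18385, Add(-66, Mul(-1, 142))), -1)), -11547), Add(-11283, -29824)) = Mul(Add(Mul(Add(Add(60, 855), 19306), Pow(Add(18385, Add(-66, -142)), -1)), -11547), -41107) = Mul(Add(Mul(Add(915, 19306), Pow(Add(18385, -208), -1)), -11547), -41107) = Mul(Add(Mul(20221, Pow(18177, -1)), -11547), -41107) = Mul(Add(Mul(20221, Rational(1, 18177)), -11547), -41107) = Mul(Add(Rational(277, 249), -11547), -41107) = Mul(Rational(-2874926, 249), -41107) = Rational(118179583082, 249)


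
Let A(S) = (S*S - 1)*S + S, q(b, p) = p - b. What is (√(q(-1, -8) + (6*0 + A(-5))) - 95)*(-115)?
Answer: 10925 - 230*I*√33 ≈ 10925.0 - 1321.3*I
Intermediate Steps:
A(S) = S + S*(-1 + S²) (A(S) = (S² - 1)*S + S = (-1 + S²)*S + S = S*(-1 + S²) + S = S + S*(-1 + S²))
(√(q(-1, -8) + (6*0 + A(-5))) - 95)*(-115) = (√((-8 - 1*(-1)) + (6*0 + (-5)³)) - 95)*(-115) = (√((-8 + 1) + (0 - 125)) - 95)*(-115) = (√(-7 - 125) - 95)*(-115) = (√(-132) - 95)*(-115) = (2*I*√33 - 95)*(-115) = (-95 + 2*I*√33)*(-115) = 10925 - 230*I*√33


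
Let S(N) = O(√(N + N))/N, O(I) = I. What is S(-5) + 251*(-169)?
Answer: -42419 - I*√10/5 ≈ -42419.0 - 0.63246*I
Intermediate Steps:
S(N) = √2/√N (S(N) = √(N + N)/N = √(2*N)/N = (√2*√N)/N = √2/√N)
S(-5) + 251*(-169) = √2/√(-5) + 251*(-169) = √2*(-I*√5/5) - 42419 = -I*√10/5 - 42419 = -42419 - I*√10/5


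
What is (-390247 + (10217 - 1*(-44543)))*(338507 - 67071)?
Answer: -91063249332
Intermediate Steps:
(-390247 + (10217 - 1*(-44543)))*(338507 - 67071) = (-390247 + (10217 + 44543))*271436 = (-390247 + 54760)*271436 = -335487*271436 = -91063249332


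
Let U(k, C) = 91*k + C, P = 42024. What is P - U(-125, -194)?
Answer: 53593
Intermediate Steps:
U(k, C) = C + 91*k
P - U(-125, -194) = 42024 - (-194 + 91*(-125)) = 42024 - (-194 - 11375) = 42024 - 1*(-11569) = 42024 + 11569 = 53593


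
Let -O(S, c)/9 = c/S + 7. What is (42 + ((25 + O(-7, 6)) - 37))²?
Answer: 31329/49 ≈ 639.37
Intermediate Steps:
O(S, c) = -63 - 9*c/S (O(S, c) = -9*(c/S + 7) = -9*(7 + c/S) = -63 - 9*c/S)
(42 + ((25 + O(-7, 6)) - 37))² = (42 + ((25 + (-63 - 9*6/(-7))) - 37))² = (42 + ((25 + (-63 - 9*6*(-⅐))) - 37))² = (42 + ((25 + (-63 + 54/7)) - 37))² = (42 + ((25 - 387/7) - 37))² = (42 + (-212/7 - 37))² = (42 - 471/7)² = (-177/7)² = 31329/49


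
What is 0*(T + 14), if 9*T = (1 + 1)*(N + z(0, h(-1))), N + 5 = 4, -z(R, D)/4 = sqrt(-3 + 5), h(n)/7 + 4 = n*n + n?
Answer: 0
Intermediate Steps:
h(n) = -28 + 7*n + 7*n**2 (h(n) = -28 + 7*(n*n + n) = -28 + 7*(n**2 + n) = -28 + 7*(n + n**2) = -28 + (7*n + 7*n**2) = -28 + 7*n + 7*n**2)
z(R, D) = -4*sqrt(2) (z(R, D) = -4*sqrt(-3 + 5) = -4*sqrt(2))
N = -1 (N = -5 + 4 = -1)
T = -2/9 - 8*sqrt(2)/9 (T = ((1 + 1)*(-1 - 4*sqrt(2)))/9 = (2*(-1 - 4*sqrt(2)))/9 = (-2 - 8*sqrt(2))/9 = -2/9 - 8*sqrt(2)/9 ≈ -1.4793)
0*(T + 14) = 0*((-2/9 - 8*sqrt(2)/9) + 14) = 0*(124/9 - 8*sqrt(2)/9) = 0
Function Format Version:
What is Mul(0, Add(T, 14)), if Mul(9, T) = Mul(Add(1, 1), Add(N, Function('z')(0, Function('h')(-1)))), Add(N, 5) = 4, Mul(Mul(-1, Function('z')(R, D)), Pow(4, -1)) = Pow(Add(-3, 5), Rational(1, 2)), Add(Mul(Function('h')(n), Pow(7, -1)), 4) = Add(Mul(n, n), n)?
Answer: 0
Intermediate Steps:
Function('h')(n) = Add(-28, Mul(7, n), Mul(7, Pow(n, 2))) (Function('h')(n) = Add(-28, Mul(7, Add(Mul(n, n), n))) = Add(-28, Mul(7, Add(Pow(n, 2), n))) = Add(-28, Mul(7, Add(n, Pow(n, 2)))) = Add(-28, Add(Mul(7, n), Mul(7, Pow(n, 2)))) = Add(-28, Mul(7, n), Mul(7, Pow(n, 2))))
Function('z')(R, D) = Mul(-4, Pow(2, Rational(1, 2))) (Function('z')(R, D) = Mul(-4, Pow(Add(-3, 5), Rational(1, 2))) = Mul(-4, Pow(2, Rational(1, 2))))
N = -1 (N = Add(-5, 4) = -1)
T = Add(Rational(-2, 9), Mul(Rational(-8, 9), Pow(2, Rational(1, 2)))) (T = Mul(Rational(1, 9), Mul(Add(1, 1), Add(-1, Mul(-4, Pow(2, Rational(1, 2)))))) = Mul(Rational(1, 9), Mul(2, Add(-1, Mul(-4, Pow(2, Rational(1, 2)))))) = Mul(Rational(1, 9), Add(-2, Mul(-8, Pow(2, Rational(1, 2))))) = Add(Rational(-2, 9), Mul(Rational(-8, 9), Pow(2, Rational(1, 2)))) ≈ -1.4793)
Mul(0, Add(T, 14)) = Mul(0, Add(Add(Rational(-2, 9), Mul(Rational(-8, 9), Pow(2, Rational(1, 2)))), 14)) = Mul(0, Add(Rational(124, 9), Mul(Rational(-8, 9), Pow(2, Rational(1, 2))))) = 0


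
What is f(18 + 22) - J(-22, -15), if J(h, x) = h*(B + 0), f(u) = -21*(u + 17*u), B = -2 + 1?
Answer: -15142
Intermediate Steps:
B = -1
f(u) = -378*u
J(h, x) = -h (J(h, x) = h*(-1 + 0) = h*(-1) = -h)
f(18 + 22) - J(-22, -15) = -378*(18 + 22) - (-1)*(-22) = -378*40 - 1*22 = -15120 - 22 = -15142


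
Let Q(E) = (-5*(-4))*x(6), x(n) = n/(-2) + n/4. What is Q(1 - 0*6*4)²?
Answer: 900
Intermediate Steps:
x(n) = -n/4 (x(n) = n*(-½) + n*(¼) = -n/2 + n/4 = -n/4)
Q(E) = -30 (Q(E) = (-5*(-4))*(-¼*6) = 20*(-3/2) = -30)
Q(1 - 0*6*4)² = (-30)² = 900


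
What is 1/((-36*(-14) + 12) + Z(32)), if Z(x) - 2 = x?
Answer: 1/550 ≈ 0.0018182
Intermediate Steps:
Z(x) = 2 + x
1/((-36*(-14) + 12) + Z(32)) = 1/((-36*(-14) + 12) + (2 + 32)) = 1/((504 + 12) + 34) = 1/(516 + 34) = 1/550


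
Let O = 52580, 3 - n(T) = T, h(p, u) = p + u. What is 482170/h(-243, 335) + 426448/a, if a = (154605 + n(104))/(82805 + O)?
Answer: 336630383865/888398 ≈ 3.7892e+5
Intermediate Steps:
n(T) = 3 - T
a = 154504/135385 (a = (154605 + (3 - 1*104))/(82805 + 52580) = (154605 + (3 - 104))/135385 = (154605 - 101)*(1/135385) = 154504*(1/135385) = 154504/135385 ≈ 1.1412)
482170/h(-243, 335) + 426448/a = 482170/(-243 + 335) + 426448/(154504/135385) = 482170/92 + 426448*(135385/154504) = 482170*(1/92) + 7216832810/19313 = 241085/46 + 7216832810/19313 = 336630383865/888398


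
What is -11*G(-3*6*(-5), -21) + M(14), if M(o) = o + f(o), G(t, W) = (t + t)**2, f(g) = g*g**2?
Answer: -353642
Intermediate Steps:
f(g) = g**3
G(t, W) = 4*t**2 (G(t, W) = (2*t)**2 = 4*t**2)
M(o) = o + o**3
-11*G(-3*6*(-5), -21) + M(14) = -44*(-3*6*(-5))**2 + (14 + 14**3) = -44*(-18*(-5))**2 + (14 + 2744) = -44*90**2 + 2758 = -44*8100 + 2758 = -11*32400 + 2758 = -356400 + 2758 = -353642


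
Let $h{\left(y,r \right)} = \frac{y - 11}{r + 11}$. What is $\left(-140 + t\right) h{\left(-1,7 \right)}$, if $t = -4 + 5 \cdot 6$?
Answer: $76$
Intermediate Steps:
$h{\left(y,r \right)} = \frac{-11 + y}{11 + r}$
$t = 26$ ($t = -4 + 30 = 26$)
$\left(-140 + t\right) h{\left(-1,7 \right)} = \left(-140 + 26\right) \frac{-11 - 1}{11 + 7} = - 114 \cdot \frac{1}{18} \left(-12\right) = \left(-114\right) \left(- \frac{2}{3}\right) = 76$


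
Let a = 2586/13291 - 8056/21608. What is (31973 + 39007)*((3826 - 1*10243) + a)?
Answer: -16351678534868040/35898991 ≈ -4.5549e+8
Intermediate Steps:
a = -6399251/35898991 (a = 2586*(1/13291) - 8056*1/21608 = 2586/13291 - 1007/2701 = -6399251/35898991 ≈ -0.17826)
(31973 + 39007)*((3826 - 1*10243) + a) = (31973 + 39007)*((3826 - 1*10243) - 6399251/35898991) = 70980*((3826 - 10243) - 6399251/35898991) = 70980*(-6417 - 6399251/35898991) = 70980*(-230370224498/35898991) = -16351678534868040/35898991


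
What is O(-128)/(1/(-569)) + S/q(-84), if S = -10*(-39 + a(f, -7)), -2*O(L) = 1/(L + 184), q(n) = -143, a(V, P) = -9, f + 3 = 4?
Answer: 27607/16016 ≈ 1.7237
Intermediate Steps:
f = 1 (f = -3 + 4 = 1)
O(L) = -1/(2*(184 + L)) (O(L) = -1/(2*(L + 184)) = -1/(2*(184 + L)))
S = 480 (S = -10*(-39 - 9) = -10*(-48) = 480)
O(-128)/(1/(-569)) + S/q(-84) = (-1/(368 + 2*(-128)))/(1/(-569)) + 480/(-143) = (-1/(368 - 256))/(-1/569) + 480*(-1/143) = -1/112*(-569) - 480/143 = 569/112 - 480/143 = 27607/16016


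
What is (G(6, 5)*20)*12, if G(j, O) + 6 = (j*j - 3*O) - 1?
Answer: 3360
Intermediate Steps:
G(j, O) = -7 + j² - 3*O (G(j, O) = -6 + ((j*j - 3*O) - 1) = -6 + ((j² - 3*O) - 1) = -6 + (-1 + j² - 3*O) = -7 + j² - 3*O)
(G(6, 5)*20)*12 = ((-7 + 6² - 3*5)*20)*12 = ((-7 + 36 - 15)*20)*12 = (14*20)*12 = 280*12 = 3360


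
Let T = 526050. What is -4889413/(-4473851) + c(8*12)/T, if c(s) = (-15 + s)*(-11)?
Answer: 285343278601/261496590950 ≈ 1.0912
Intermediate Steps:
c(s) = 165 - 11*s
-4889413/(-4473851) + c(8*12)/T = -4889413/(-4473851) + (165 - 88*12)/526050 = -4889413*(-1/4473851) + (165 - 11*96)*(1/526050) = 4889413/4473851 + (165 - 1056)*(1/526050) = 4889413/4473851 - 891*1/526050 = 4889413/4473851 - 99/58450 = 285343278601/261496590950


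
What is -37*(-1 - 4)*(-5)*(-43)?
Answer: 39775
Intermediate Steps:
-37*(-1 - 4)*(-5)*(-43) = -(-185)*(-5)*(-43) = -37*25*(-43) = -925*(-43) = 39775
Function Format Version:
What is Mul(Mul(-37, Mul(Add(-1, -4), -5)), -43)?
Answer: 39775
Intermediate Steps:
Mul(Mul(-37, Mul(Add(-1, -4), -5)), -43) = Mul(Mul(-37, Mul(-5, -5)), -43) = Mul(Mul(-37, 25), -43) = Mul(-925, -43) = 39775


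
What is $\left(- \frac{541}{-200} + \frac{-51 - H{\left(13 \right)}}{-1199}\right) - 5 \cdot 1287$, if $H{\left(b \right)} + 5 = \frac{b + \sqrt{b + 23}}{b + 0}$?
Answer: $- \frac{20051913033}{3117400} \approx -6432.3$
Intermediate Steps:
$H{\left(b \right)} = -5 + \frac{b + \sqrt{23 + b}}{b}$ ($H{\left(b \right)} = -5 + \frac{b + \sqrt{b + 23}}{b + 0} = -5 + \frac{b + \sqrt{23 + b}}{b}$)
$\left(- \frac{541}{-200} + \frac{-51 - H{\left(13 \right)}}{-1199}\right) - 5 \cdot 1287 = \left(- \frac{541}{-200} + \frac{-51 - \left(-4 + \frac{\sqrt{23 + 13}}{13}\right)}{-1199}\right) - 5 \cdot 1287 = \left(\left(-541\right) \left(- \frac{1}{200}\right) + \left(-51 - \left(-4 + \frac{\sqrt{36}}{13}\right)\right) \left(- \frac{1}{1199}\right)\right) - 6435 = \left(\frac{541}{200} + \left(-51 - \left(-4 + \frac{1}{13} \cdot 6\right)\right) \left(- \frac{1}{1199}\right)\right) - 6435 = \left(\frac{541}{200} + \left(-51 - \left(-4 + \frac{6}{13}\right)\right) \left(- \frac{1}{1199}\right)\right) - 6435 = \left(\frac{541}{200} + \left(-51 - - \frac{46}{13}\right) \left(- \frac{1}{1199}\right)\right) - 6435 = \left(\frac{541}{200} + \left(-51 + \frac{46}{13}\right) \left(- \frac{1}{1199}\right)\right) - 6435 = \left(\frac{541}{200} - - \frac{617}{15587}\right) - 6435 = \left(\frac{541}{200} + \frac{617}{15587}\right) - 6435 = \frac{8555967}{3117400} - 6435 = - \frac{20051913033}{3117400}$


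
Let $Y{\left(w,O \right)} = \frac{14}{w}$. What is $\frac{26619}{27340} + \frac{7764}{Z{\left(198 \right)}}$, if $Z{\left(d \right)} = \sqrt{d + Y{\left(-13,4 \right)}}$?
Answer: $\frac{26619}{27340} + \frac{1941 \sqrt{130}}{40} \approx 554.24$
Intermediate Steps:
$Z{\left(d \right)} = \sqrt{- \frac{14}{13} + d}$ ($Z{\left(d \right)} = \sqrt{d + \frac{14}{-13}} = \sqrt{d + 14 \left(- \frac{1}{13}\right)} = \sqrt{d - \frac{14}{13}} = \sqrt{- \frac{14}{13} + d}$)
$\frac{26619}{27340} + \frac{7764}{Z{\left(198 \right)}} = \frac{26619}{27340} + \frac{7764}{\frac{1}{13} \sqrt{-182 + 169 \cdot 198}} = 26619 \cdot \frac{1}{27340} + \frac{7764}{\frac{1}{13} \sqrt{-182 + 33462}} = \frac{26619}{27340} + \frac{7764}{\frac{1}{13} \sqrt{33280}} = \frac{26619}{27340} + \frac{7764}{\frac{1}{13} \cdot 16 \sqrt{130}} = \frac{26619}{27340} + \frac{7764}{\frac{16}{13} \sqrt{130}} = \frac{26619}{27340} + 7764 \frac{\sqrt{130}}{160} = \frac{26619}{27340} + \frac{1941 \sqrt{130}}{40}$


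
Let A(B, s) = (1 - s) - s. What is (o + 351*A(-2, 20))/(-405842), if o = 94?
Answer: 13595/405842 ≈ 0.033498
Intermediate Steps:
A(B, s) = 1 - 2*s
(o + 351*A(-2, 20))/(-405842) = (94 + 351*(1 - 2*20))/(-405842) = (94 + 351*(1 - 40))*(-1/405842) = (94 + 351*(-39))*(-1/405842) = (94 - 13689)*(-1/405842) = -13595*(-1/405842) = 13595/405842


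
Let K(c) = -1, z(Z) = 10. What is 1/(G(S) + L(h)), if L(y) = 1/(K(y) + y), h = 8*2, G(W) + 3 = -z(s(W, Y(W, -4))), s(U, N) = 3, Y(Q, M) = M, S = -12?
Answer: -15/194 ≈ -0.077320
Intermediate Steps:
G(W) = -13 (G(W) = -3 - 1*10 = -3 - 10 = -13)
h = 16
L(y) = 1/(-1 + y)
1/(G(S) + L(h)) = 1/(-13 + 1/(-1 + 16)) = 1/(-13 + 1/15) = 1/(-194/15) = -15/194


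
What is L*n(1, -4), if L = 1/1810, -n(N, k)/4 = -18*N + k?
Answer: 44/905 ≈ 0.048619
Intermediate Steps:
n(N, k) = -4*k + 72*N (n(N, k) = -4*(-18*N + k) = -4*(k - 18*N) = -4*k + 72*N)
L = 1/1810 ≈ 0.00055249
L*n(1, -4) = (-4*(-4) + 72*1)/1810 = (16 + 72)/1810 = (1/1810)*88 = 44/905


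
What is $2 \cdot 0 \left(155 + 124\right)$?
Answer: $0$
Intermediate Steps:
$2 \cdot 0 \left(155 + 124\right) = 0 \cdot 279 = 0$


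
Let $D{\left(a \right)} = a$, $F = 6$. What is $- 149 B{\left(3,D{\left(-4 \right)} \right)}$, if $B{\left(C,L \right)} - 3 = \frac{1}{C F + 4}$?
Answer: $- \frac{9983}{22} \approx -453.77$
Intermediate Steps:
$B{\left(C,L \right)} = 3 + \frac{1}{4 + 6 C}$ ($B{\left(C,L \right)} = 3 + \frac{1}{C 6 + 4} = 3 + \frac{1}{6 C + 4} = 3 + \frac{1}{4 + 6 C}$)
$- 149 B{\left(3,D{\left(-4 \right)} \right)} = - 149 \frac{13 + 18 \cdot 3}{2 \left(2 + 3 \cdot 3\right)} = - 149 \frac{13 + 54}{2 \left(2 + 9\right)} = - 149 \cdot \frac{1}{2} \cdot \frac{1}{11} \cdot 67 = \left(-149\right) \frac{67}{22} = - \frac{9983}{22}$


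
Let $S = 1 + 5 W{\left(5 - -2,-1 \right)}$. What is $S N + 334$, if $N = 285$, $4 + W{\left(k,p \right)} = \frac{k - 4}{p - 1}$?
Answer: $- \frac{14437}{2} \approx -7218.5$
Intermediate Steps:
$W{\left(k,p \right)} = -4 + \frac{-4 + k}{-1 + p}$ ($W{\left(k,p \right)} = -4 + \frac{k - 4}{p - 1} = -4 + \frac{-4 + k}{-1 + p}$)
$S = - \frac{53}{2}$ ($S = 1 + 5 \frac{\left(5 - -2\right) - -4}{-1 - 1} = 1 + 5 \frac{\left(5 + 2\right) + 4}{-2} = 1 + 5 \left(- \frac{7 + 4}{2}\right) = 1 + 5 \left(\left(- \frac{1}{2}\right) 11\right) = 1 + 5 \left(- \frac{11}{2}\right) = 1 - \frac{55}{2} = - \frac{53}{2} \approx -26.5$)
$S N + 334 = \left(- \frac{53}{2}\right) 285 + 334 = - \frac{15105}{2} + 334 = - \frac{14437}{2}$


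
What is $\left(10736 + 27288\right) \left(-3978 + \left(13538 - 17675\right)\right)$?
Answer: $-308564760$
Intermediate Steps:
$\left(10736 + 27288\right) \left(-3978 + \left(13538 - 17675\right)\right) = 38024 \left(-3978 + \left(13538 - 17675\right)\right) = 38024 \left(-3978 - 4137\right) = 38024 \left(-8115\right) = -308564760$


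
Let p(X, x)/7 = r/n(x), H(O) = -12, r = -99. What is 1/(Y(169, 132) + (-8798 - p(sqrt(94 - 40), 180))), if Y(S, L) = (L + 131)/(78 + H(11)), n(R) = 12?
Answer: -132/1153187 ≈ -0.00011447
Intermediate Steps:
p(X, x) = -231/4 (p(X, x) = 7*(-99/12) = 7*(-99*1/12) = 7*(-33/4) = -231/4)
Y(S, L) = 131/66 + L/66 (Y(S, L) = (L + 131)/(78 - 12) = (131 + L)/66 = (131 + L)*(1/66) = 131/66 + L/66)
1/(Y(169, 132) + (-8798 - p(sqrt(94 - 40), 180))) = 1/((131/66 + (1/66)*132) + (-8798 - 1*(-231/4))) = 1/((131/66 + 2) + (-8798 + 231/4)) = 1/(263/66 - 34961/4) = 1/(-1153187/132) = -132/1153187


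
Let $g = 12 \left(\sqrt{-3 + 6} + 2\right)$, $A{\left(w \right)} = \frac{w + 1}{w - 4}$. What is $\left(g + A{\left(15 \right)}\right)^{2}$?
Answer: $\frac{130672}{121} + \frac{6720 \sqrt{3}}{11} \approx 2138.1$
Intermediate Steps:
$A{\left(w \right)} = \frac{1 + w}{-4 + w}$
$g = 24 + 12 \sqrt{3}$ ($g = 12 \left(\sqrt{3} + 2\right) = 12 \left(2 + \sqrt{3}\right) = 24 + 12 \sqrt{3} \approx 44.785$)
$\left(g + A{\left(15 \right)}\right)^{2} = \left(\left(24 + 12 \sqrt{3}\right) + \frac{1 + 15}{-4 + 15}\right)^{2} = \left(\left(24 + 12 \sqrt{3}\right) + \frac{1}{11} \cdot 16\right)^{2} = \left(\left(24 + 12 \sqrt{3}\right) + \frac{16}{11}\right)^{2} = \left(\frac{280}{11} + 12 \sqrt{3}\right)^{2}$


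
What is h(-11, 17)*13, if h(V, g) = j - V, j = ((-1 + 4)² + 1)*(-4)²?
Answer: 2223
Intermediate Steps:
j = 160 (j = (3² + 1)*16 = (9 + 1)*16 = 10*16 = 160)
h(V, g) = 160 - V
h(-11, 17)*13 = (160 - 1*(-11))*13 = (160 + 11)*13 = 171*13 = 2223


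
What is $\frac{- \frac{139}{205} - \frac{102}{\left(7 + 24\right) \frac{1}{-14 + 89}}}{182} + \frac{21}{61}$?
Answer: $- \frac{71637289}{70553210} \approx -1.0154$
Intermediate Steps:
$\frac{- \frac{139}{205} - \frac{102}{\left(7 + 24\right) \frac{1}{-14 + 89}}}{182} + \frac{21}{61} = \left(\left(-139\right) \frac{1}{205} - \frac{102}{31 \cdot \frac{1}{75}}\right) \frac{1}{182} + 21 \cdot \frac{1}{61} = \left(- \frac{139}{205} - \frac{102}{31 \cdot \frac{1}{75}}\right) \frac{1}{182} + \frac{21}{61} = \left(- \frac{139}{205} - \frac{102}{\frac{31}{75}}\right) \frac{1}{182} + \frac{21}{61} = \left(- \frac{139}{205} - \frac{7650}{31}\right) \frac{1}{182} + \frac{21}{61} = \left(- \frac{1572559}{6355}\right) \frac{1}{182} + \frac{21}{61} = - \frac{1572559}{1156610} + \frac{21}{61} = - \frac{71637289}{70553210}$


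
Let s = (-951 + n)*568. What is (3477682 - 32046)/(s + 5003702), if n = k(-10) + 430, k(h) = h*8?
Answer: 1722818/2331167 ≈ 0.73904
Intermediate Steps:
k(h) = 8*h
n = 350 (n = 8*(-10) + 430 = -80 + 430 = 350)
s = -341368 (s = (-951 + 350)*568 = -601*568 = -341368)
(3477682 - 32046)/(s + 5003702) = (3477682 - 32046)/(-341368 + 5003702) = 3445636/4662334 = 3445636*(1/4662334) = 1722818/2331167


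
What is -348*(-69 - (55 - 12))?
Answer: 38976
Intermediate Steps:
-348*(-69 - (55 - 12)) = -348*(-69 - 1*43) = -348*(-69 - 43) = -348*(-112) = 38976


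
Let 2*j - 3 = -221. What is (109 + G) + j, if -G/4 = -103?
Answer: 412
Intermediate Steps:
j = -109 (j = 3/2 + (½)*(-221) = 3/2 - 221/2 = -109)
G = 412 (G = -4*(-103) = 412)
(109 + G) + j = (109 + 412) - 109 = 521 - 109 = 412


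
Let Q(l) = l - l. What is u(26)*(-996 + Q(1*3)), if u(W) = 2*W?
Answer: -51792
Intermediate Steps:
Q(l) = 0
u(26)*(-996 + Q(1*3)) = (2*26)*(-996 + 0) = 52*(-996) = -51792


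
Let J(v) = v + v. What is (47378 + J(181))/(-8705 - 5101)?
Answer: -23870/6903 ≈ -3.4579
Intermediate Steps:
J(v) = 2*v
(47378 + J(181))/(-8705 - 5101) = (47378 + 2*181)/(-8705 - 5101) = (47378 + 362)/(-13806) = 47740*(-1/13806) = -23870/6903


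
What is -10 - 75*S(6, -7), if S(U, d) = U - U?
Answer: -10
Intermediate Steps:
S(U, d) = 0
-10 - 75*S(6, -7) = -10 - 75*0 = -10 + 0 = -10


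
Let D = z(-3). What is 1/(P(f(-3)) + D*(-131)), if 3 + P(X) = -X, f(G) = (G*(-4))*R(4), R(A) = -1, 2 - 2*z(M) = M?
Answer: -2/637 ≈ -0.0031397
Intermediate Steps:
z(M) = 1 - M/2
D = 5/2 (D = 1 - ½*(-3) = 1 + 3/2 = 5/2 ≈ 2.5000)
f(G) = 4*G (f(G) = (G*(-4))*(-1) = -4*G*(-1) = 4*G)
P(X) = -3 - X
1/(P(f(-3)) + D*(-131)) = 1/((-3 - 4*(-3)) + (5/2)*(-131)) = 1/((-3 - 1*(-12)) - 655/2) = 1/((-3 + 12) - 655/2) = 1/(9 - 655/2) = 1/(-637/2) = -2/637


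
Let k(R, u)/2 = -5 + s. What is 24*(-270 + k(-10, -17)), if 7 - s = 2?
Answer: -6480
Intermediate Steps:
s = 5 (s = 7 - 1*2 = 7 - 2 = 5)
k(R, u) = 0 (k(R, u) = 2*(-5 + 5) = 2*0 = 0)
24*(-270 + k(-10, -17)) = 24*(-270 + 0) = 24*(-270) = -6480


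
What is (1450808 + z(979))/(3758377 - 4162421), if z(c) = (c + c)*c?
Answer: -1683845/202022 ≈ -8.3350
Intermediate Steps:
z(c) = 2*c² (z(c) = (2*c)*c = 2*c²)
(1450808 + z(979))/(3758377 - 4162421) = (1450808 + 2*979²)/(3758377 - 4162421) = (1450808 + 2*958441)/(-404044) = (1450808 + 1916882)*(-1/404044) = 3367690*(-1/404044) = -1683845/202022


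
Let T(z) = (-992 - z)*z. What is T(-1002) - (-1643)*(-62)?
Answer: -111886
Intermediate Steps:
T(z) = z*(-992 - z)
T(-1002) - (-1643)*(-62) = -1*(-1002)*(992 - 1002) - (-1643)*(-62) = -1*(-1002)*(-10) - 1*101866 = -10020 - 101866 = -111886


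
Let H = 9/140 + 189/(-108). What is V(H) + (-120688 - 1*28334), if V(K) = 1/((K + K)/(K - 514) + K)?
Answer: -158077357457/1060761 ≈ -1.4902e+5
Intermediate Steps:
H = -59/35 (H = 9*(1/140) + 189*(-1/108) = 9/140 - 7/4 = -59/35 ≈ -1.6857)
V(K) = 1/(K + 2*K/(-514 + K)) (V(K) = 1/((2*K)/(-514 + K) + K) = 1/(2*K/(-514 + K) + K) = 1/(K + 2*K/(-514 + K)))
V(H) + (-120688 - 1*28334) = (-514 - 59/35)/((-59/35)*(-512 - 59/35)) + (-120688 - 1*28334) = -35/59*(-18049/35)/(-17979/35) + (-120688 - 28334) = -35/59*(-35/17979)*(-18049/35) - 149022 = -631715/1060761 - 149022 = -158077357457/1060761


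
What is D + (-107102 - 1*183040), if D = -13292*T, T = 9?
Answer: -409770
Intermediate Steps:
D = -119628 (D = -13292*9 = -119628)
D + (-107102 - 1*183040) = -119628 + (-107102 - 1*183040) = -119628 + (-107102 - 183040) = -119628 - 290142 = -409770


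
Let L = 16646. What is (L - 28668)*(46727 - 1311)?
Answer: -545991152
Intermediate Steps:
(L - 28668)*(46727 - 1311) = (16646 - 28668)*(46727 - 1311) = -12022*45416 = -545991152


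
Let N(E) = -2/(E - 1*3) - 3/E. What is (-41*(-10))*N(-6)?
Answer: 2665/9 ≈ 296.11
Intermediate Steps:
N(E) = -3/E - 2/(-3 + E) (N(E) = -2/(E - 3) - 3/E = -2/(-3 + E) - 3/E = -3/E - 2/(-3 + E))
(-41*(-10))*N(-6) = (-41*(-10))*((9 - 5*(-6))/((-6)*(-3 - 6))) = 410*(-⅙*(9 + 30)/(-9)) = 410*(-⅙*(-⅑)*39) = 410*(13/18) = 2665/9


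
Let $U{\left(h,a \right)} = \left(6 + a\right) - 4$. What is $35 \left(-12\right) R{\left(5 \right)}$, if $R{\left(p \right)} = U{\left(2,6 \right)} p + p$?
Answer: $-18900$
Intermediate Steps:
$U{\left(h,a \right)} = 2 + a$
$R{\left(p \right)} = 9 p$ ($R{\left(p \right)} = \left(2 + 6\right) p + p = 8 p + p = 9 p$)
$35 \left(-12\right) R{\left(5 \right)} = 35 \left(-12\right) 9 \cdot 5 = \left(-420\right) 45 = -18900$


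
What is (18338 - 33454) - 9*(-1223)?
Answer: -4109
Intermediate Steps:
(18338 - 33454) - 9*(-1223) = -15116 + 11007 = -4109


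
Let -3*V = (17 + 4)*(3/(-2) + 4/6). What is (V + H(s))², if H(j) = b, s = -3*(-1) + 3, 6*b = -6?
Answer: 841/36 ≈ 23.361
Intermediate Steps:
b = -1 (b = (⅙)*(-6) = -1)
s = 6 (s = 3 + 3 = 6)
H(j) = -1
V = 35/6 (V = -(17 + 4)*(3/(-2) + 4/6)/3 = -7*(3*(-½) + 4*(⅙)) = -7*(-3/2 + ⅔) = -7*(-5)/6 = -⅓*(-35/2) = 35/6 ≈ 5.8333)
(V + H(s))² = (35/6 - 1)² = (29/6)² = 841/36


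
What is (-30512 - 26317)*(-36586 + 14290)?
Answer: 1267059384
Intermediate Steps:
(-30512 - 26317)*(-36586 + 14290) = -56829*(-22296) = 1267059384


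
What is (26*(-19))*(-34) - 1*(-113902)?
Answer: 130698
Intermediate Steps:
(26*(-19))*(-34) - 1*(-113902) = -494*(-34) + 113902 = 16796 + 113902 = 130698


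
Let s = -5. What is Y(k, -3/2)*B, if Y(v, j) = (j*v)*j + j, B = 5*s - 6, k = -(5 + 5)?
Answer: 744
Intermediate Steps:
k = -10 (k = -1*10 = -10)
B = -31 (B = 5*(-5) - 6 = -25 - 6 = -31)
Y(v, j) = j + v*j² (Y(v, j) = v*j² + j = j + v*j²)
Y(k, -3/2)*B = ((-3/2)*(1 - 3/2*(-10)))*(-31) = ((-3*½)*(1 - 3*½*(-10)))*(-31) = -3*(1 - 3/2*(-10))/2*(-31) = -3*(1 + 15)/2*(-31) = -3/2*16*(-31) = -24*(-31) = 744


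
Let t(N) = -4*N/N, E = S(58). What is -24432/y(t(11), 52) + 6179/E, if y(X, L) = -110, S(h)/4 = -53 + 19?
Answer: 1321531/7480 ≈ 176.68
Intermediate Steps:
S(h) = -136 (S(h) = 4*(-53 + 19) = 4*(-34) = -136)
E = -136
t(N) = -4 (t(N) = -4*1 = -4)
-24432/y(t(11), 52) + 6179/E = -24432/(-110) + 6179/(-136) = -24432*(-1/110) + 6179*(-1/136) = 12216/55 - 6179/136 = 1321531/7480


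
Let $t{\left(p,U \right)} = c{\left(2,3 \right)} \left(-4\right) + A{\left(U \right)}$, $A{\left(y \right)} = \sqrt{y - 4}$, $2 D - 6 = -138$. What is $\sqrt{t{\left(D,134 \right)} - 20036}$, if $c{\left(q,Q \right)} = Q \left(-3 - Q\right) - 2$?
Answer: $\sqrt{-19956 + \sqrt{130}} \approx 141.23 i$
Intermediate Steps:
$D = -66$ ($D = 3 + \frac{1}{2} \left(-138\right) = 3 - 69 = -66$)
$A{\left(y \right)} = \sqrt{-4 + y}$
$c{\left(q,Q \right)} = -2 + Q \left(-3 - Q\right)$
$t{\left(p,U \right)} = 80 + \sqrt{-4 + U}$ ($t{\left(p,U \right)} = \left(-2 - 3^{2} - 9\right) \left(-4\right) + \sqrt{-4 + U} = \left(-2 - 9 - 9\right) \left(-4\right) + \sqrt{-4 + U} = \left(-20\right) \left(-4\right) + \sqrt{-4 + U} = 80 + \sqrt{-4 + U}$)
$\sqrt{t{\left(D,134 \right)} - 20036} = \sqrt{\left(80 + \sqrt{-4 + 134}\right) - 20036} = \sqrt{\left(80 + \sqrt{130}\right) + \left(-21813 + 1777\right)} = \sqrt{\left(80 + \sqrt{130}\right) - 20036} = \sqrt{-19956 + \sqrt{130}}$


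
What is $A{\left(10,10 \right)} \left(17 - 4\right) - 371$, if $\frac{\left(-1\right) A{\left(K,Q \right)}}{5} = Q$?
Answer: $-1021$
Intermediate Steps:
$A{\left(K,Q \right)} = - 5 Q$
$A{\left(10,10 \right)} \left(17 - 4\right) - 371 = \left(-5\right) 10 \left(17 - 4\right) - 371 = - 50 \left(17 - 4\right) - 371 = \left(-50\right) 13 - 371 = -650 - 371 = -1021$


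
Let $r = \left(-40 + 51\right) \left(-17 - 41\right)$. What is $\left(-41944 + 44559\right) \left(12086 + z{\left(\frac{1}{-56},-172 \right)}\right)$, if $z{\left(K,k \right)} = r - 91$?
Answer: $29698555$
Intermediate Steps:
$r = -638$ ($r = 11 \left(-58\right) = -638$)
$z{\left(K,k \right)} = -729$ ($z{\left(K,k \right)} = -638 - 91 = -729$)
$\left(-41944 + 44559\right) \left(12086 + z{\left(\frac{1}{-56},-172 \right)}\right) = \left(-41944 + 44559\right) \left(12086 - 729\right) = 2615 \cdot 11357 = 29698555$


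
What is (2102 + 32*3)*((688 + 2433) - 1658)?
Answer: 3215674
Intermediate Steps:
(2102 + 32*3)*((688 + 2433) - 1658) = (2102 + 96)*(3121 - 1658) = 2198*1463 = 3215674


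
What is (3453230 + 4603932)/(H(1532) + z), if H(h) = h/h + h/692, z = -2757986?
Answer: -696944513/238565511 ≈ -2.9214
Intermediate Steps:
H(h) = 1 + h/692 (H(h) = 1 + h*(1/692) = 1 + h/692)
(3453230 + 4603932)/(H(1532) + z) = (3453230 + 4603932)/((1 + (1/692)*1532) - 2757986) = 8057162/((1 + 383/173) - 2757986) = 8057162/(556/173 - 2757986) = 8057162/(-477131022/173) = 8057162*(-173/477131022) = -696944513/238565511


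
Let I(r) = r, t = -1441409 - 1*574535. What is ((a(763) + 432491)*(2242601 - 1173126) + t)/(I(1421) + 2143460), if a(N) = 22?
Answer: 462559824731/2144881 ≈ 2.1566e+5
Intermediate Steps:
t = -2015944 (t = -1441409 - 574535 = -2015944)
((a(763) + 432491)*(2242601 - 1173126) + t)/(I(1421) + 2143460) = ((22 + 432491)*(2242601 - 1173126) - 2015944)/(1421 + 2143460) = (432513*1069475 - 2015944)/2144881 = (462561840675 - 2015944)*(1/2144881) = 462559824731*(1/2144881) = 462559824731/2144881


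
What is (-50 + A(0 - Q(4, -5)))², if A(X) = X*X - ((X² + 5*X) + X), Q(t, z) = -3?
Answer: 4624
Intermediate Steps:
A(X) = -6*X (A(X) = X² - (X² + 6*X) = X² + (-X² - 6*X) = -6*X)
(-50 + A(0 - Q(4, -5)))² = (-50 - 6*(0 - 1*(-3)))² = (-50 - 6*(0 + 3))² = (-50 - 6*3)² = (-50 - 18)² = (-68)² = 4624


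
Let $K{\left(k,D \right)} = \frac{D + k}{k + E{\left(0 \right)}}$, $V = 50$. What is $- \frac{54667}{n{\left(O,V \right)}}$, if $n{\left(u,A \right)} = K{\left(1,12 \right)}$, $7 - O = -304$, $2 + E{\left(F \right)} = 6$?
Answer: $- \frac{273335}{13} \approx -21026.0$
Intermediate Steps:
$E{\left(F \right)} = 4$ ($E{\left(F \right)} = -2 + 6 = 4$)
$K{\left(k,D \right)} = \frac{D + k}{4 + k}$ ($K{\left(k,D \right)} = \frac{D + k}{k + 4} = \frac{D + k}{4 + k}$)
$O = 311$ ($O = 7 - -304 = 7 + 304 = 311$)
$n{\left(u,A \right)} = \frac{13}{5}$ ($n{\left(u,A \right)} = \frac{12 + 1}{4 + 1} = \frac{1}{5} \cdot 13 = \frac{13}{5}$)
$- \frac{54667}{n{\left(O,V \right)}} = - \frac{54667}{\frac{13}{5}} = \left(-54667\right) \frac{5}{13} = - \frac{273335}{13}$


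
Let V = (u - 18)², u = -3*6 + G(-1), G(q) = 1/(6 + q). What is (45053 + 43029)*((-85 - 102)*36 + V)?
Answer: -12001965238/25 ≈ -4.8008e+8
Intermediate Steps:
u = -89/5 (u = -3*6 + 1/(6 - 1) = -18 + 1/5 = -18 + ⅕ = -89/5 ≈ -17.800)
V = 32041/25 (V = (-89/5 - 18)² = (-179/5)² = 32041/25 ≈ 1281.6)
(45053 + 43029)*((-85 - 102)*36 + V) = (45053 + 43029)*((-85 - 102)*36 + 32041/25) = 88082*(-187*36 + 32041/25) = 88082*(-6732 + 32041/25) = 88082*(-136259/25) = -12001965238/25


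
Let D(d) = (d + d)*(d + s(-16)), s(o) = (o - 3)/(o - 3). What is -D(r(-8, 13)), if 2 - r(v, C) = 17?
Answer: -420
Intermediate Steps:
s(o) = 1 (s(o) = (-3 + o)/(-3 + o) = 1)
r(v, C) = -15 (r(v, C) = 2 - 1*17 = 2 - 17 = -15)
D(d) = 2*d*(1 + d) (D(d) = (d + d)*(d + 1) = (2*d)*(1 + d) = 2*d*(1 + d))
-D(r(-8, 13)) = -2*(-15)*(1 - 15) = -2*(-15)*(-14) = -1*420 = -420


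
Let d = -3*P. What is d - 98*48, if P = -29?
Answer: -4617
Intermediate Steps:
d = 87 (d = -3*(-29) = 87)
d - 98*48 = 87 - 98*48 = 87 - 4704 = -4617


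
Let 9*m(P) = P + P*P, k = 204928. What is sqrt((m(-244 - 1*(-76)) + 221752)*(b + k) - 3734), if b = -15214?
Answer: sqrt(42660856970) ≈ 2.0655e+5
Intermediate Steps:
m(P) = P/9 + P**2/9 (m(P) = (P + P*P)/9 = (P + P**2)/9 = P/9 + P**2/9)
sqrt((m(-244 - 1*(-76)) + 221752)*(b + k) - 3734) = sqrt(((-244 - 1*(-76))*(1 + (-244 - 1*(-76)))/9 + 221752)*(-15214 + 204928) - 3734) = sqrt(((-244 + 76)*(1 + (-244 + 76))/9 + 221752)*189714 - 3734) = sqrt(((1/9)*(-168)*(1 - 168) + 221752)*189714 - 3734) = sqrt(((1/9)*(-168)*(-167) + 221752)*189714 - 3734) = sqrt((9352/3 + 221752)*189714 - 3734) = sqrt((674608/3)*189714 - 3734) = sqrt(42660860704 - 3734) = sqrt(42660856970)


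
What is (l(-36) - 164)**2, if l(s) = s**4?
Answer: 2820559020304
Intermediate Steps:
(l(-36) - 164)**2 = ((-36)**4 - 164)**2 = (1679616 - 164)**2 = 1679452**2 = 2820559020304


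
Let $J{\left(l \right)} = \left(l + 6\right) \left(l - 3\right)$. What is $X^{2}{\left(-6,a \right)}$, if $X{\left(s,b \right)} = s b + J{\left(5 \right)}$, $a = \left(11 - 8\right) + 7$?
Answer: $1444$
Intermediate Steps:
$a = 10$ ($a = 3 + 7 = 10$)
$J{\left(l \right)} = \left(-3 + l\right) \left(6 + l\right)$ ($J{\left(l \right)} = \left(6 + l\right) \left(-3 + l\right) = \left(-3 + l\right) \left(6 + l\right)$)
$X{\left(s,b \right)} = 22 + b s$ ($X{\left(s,b \right)} = s b + \left(-18 + 5^{2} + 3 \cdot 5\right) = b s + \left(-18 + 25 + 15\right) = b s + 22 = 22 + b s$)
$X^{2}{\left(-6,a \right)} = \left(22 + 10 \left(-6\right)\right)^{2} = \left(22 - 60\right)^{2} = \left(-38\right)^{2} = 1444$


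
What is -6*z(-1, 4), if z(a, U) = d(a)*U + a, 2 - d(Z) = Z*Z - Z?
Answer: 6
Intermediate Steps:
d(Z) = 2 + Z - Z² (d(Z) = 2 - (Z*Z - Z) = 2 - (Z² - Z) = 2 + (Z - Z²) = 2 + Z - Z²)
z(a, U) = a + U*(2 + a - a²) (z(a, U) = (2 + a - a²)*U + a = U*(2 + a - a²) + a = a + U*(2 + a - a²))
-6*z(-1, 4) = -6*(-1 + 4*(2 - 1 - 1*(-1)²)) = -6*(-1 + 4*(2 - 1 - 1*1)) = -6*(-1 + 4*(2 - 1 - 1)) = -6*(-1 + 4*0) = -6*(-1 + 0) = -6*(-1) = 6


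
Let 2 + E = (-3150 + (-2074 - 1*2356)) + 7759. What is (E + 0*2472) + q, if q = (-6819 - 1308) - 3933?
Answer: -11883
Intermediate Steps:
q = -12060 (q = -8127 - 3933 = -12060)
E = 177 (E = -2 + ((-3150 + (-2074 - 1*2356)) + 7759) = -2 + ((-3150 + (-2074 - 2356)) + 7759) = -2 + ((-3150 - 4430) + 7759) = -2 + (-7580 + 7759) = -2 + 179 = 177)
(E + 0*2472) + q = (177 + 0*2472) - 12060 = (177 + 0) - 12060 = 177 - 12060 = -11883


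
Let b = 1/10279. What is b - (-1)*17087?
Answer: 175637274/10279 ≈ 17087.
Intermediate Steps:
b = 1/10279 ≈ 9.7286e-5
b - (-1)*17087 = 1/10279 - (-1)*17087 = 1/10279 - 1*(-17087) = 1/10279 + 17087 = 175637274/10279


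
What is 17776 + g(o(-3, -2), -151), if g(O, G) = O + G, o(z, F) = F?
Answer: 17623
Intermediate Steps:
g(O, G) = G + O
17776 + g(o(-3, -2), -151) = 17776 + (-151 - 2) = 17776 - 153 = 17623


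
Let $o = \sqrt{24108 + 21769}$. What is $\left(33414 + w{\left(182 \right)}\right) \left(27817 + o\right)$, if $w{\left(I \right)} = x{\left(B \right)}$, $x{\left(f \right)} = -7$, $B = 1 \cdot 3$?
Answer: $929282519 + 33407 \sqrt{45877} \approx 9.3644 \cdot 10^{8}$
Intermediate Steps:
$B = 3$
$w{\left(I \right)} = -7$
$o = \sqrt{45877} \approx 214.19$
$\left(33414 + w{\left(182 \right)}\right) \left(27817 + o\right) = \left(33414 - 7\right) \left(27817 + \sqrt{45877}\right) = 33407 \left(27817 + \sqrt{45877}\right) = 929282519 + 33407 \sqrt{45877}$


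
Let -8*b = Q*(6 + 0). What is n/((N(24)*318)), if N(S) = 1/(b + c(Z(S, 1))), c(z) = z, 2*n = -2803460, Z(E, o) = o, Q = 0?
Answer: -700865/159 ≈ -4408.0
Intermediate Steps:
n = -1401730 (n = (1/2)*(-2803460) = -1401730)
b = 0 (b = -0*(6 + 0) = -0*6 = -1/8*0 = 0)
N(S) = 1 (N(S) = 1/(0 + 1) = 1/1 = 1)
n/((N(24)*318)) = -1401730/(1*318) = -1401730/318 = -1401730*1/318 = -700865/159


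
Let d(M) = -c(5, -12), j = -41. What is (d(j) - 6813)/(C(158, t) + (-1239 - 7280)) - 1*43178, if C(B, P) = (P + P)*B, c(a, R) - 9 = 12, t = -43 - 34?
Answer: -1418433644/32851 ≈ -43178.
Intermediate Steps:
t = -77
c(a, R) = 21 (c(a, R) = 9 + 12 = 21)
d(M) = -21 (d(M) = -1*21 = -21)
C(B, P) = 2*B*P (C(B, P) = (2*P)*B = 2*B*P)
(d(j) - 6813)/(C(158, t) + (-1239 - 7280)) - 1*43178 = (-21 - 6813)/(2*158*(-77) + (-1239 - 7280)) - 1*43178 = -6834/(-24332 - 8519) - 43178 = -6834/(-32851) - 43178 = -6834*(-1/32851) - 43178 = 6834/32851 - 43178 = -1418433644/32851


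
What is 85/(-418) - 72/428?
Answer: -16619/44726 ≈ -0.37157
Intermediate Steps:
85/(-418) - 72/428 = 85*(-1/418) - 72*1/428 = -85/418 - 18/107 = -16619/44726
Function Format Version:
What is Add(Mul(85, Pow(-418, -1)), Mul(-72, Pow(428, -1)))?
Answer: Rational(-16619, 44726) ≈ -0.37157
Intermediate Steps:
Add(Mul(85, Pow(-418, -1)), Mul(-72, Pow(428, -1))) = Add(Mul(85, Rational(-1, 418)), Mul(-72, Rational(1, 428))) = Add(Rational(-85, 418), Rational(-18, 107)) = Rational(-16619, 44726)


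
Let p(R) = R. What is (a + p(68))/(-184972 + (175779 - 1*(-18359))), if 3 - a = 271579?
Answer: -135754/4583 ≈ -29.621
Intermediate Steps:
a = -271576 (a = 3 - 1*271579 = 3 - 271579 = -271576)
(a + p(68))/(-184972 + (175779 - 1*(-18359))) = (-271576 + 68)/(-184972 + (175779 - 1*(-18359))) = -271508/(-184972 + (175779 + 18359)) = -271508/(-184972 + 194138) = -271508/9166 = -271508*1/9166 = -135754/4583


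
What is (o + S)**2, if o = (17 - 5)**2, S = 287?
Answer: 185761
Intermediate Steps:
o = 144 (o = 12**2 = 144)
(o + S)**2 = (144 + 287)**2 = 431**2 = 185761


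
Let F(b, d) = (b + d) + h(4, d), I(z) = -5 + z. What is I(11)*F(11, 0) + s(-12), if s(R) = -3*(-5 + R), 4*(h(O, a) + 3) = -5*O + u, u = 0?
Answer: 69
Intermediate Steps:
h(O, a) = -3 - 5*O/4 (h(O, a) = -3 + (-5*O + 0)/4 = -3 + (-5*O)/4 = -3 - 5*O/4)
F(b, d) = -8 + b + d (F(b, d) = (b + d) + (-3 - 5/4*4) = (b + d) + (-3 - 5) = (b + d) - 8 = -8 + b + d)
s(R) = 15 - 3*R
I(11)*F(11, 0) + s(-12) = (-5 + 11)*(-8 + 11 + 0) + (15 - 3*(-12)) = 6*3 + (15 + 36) = 18 + 51 = 69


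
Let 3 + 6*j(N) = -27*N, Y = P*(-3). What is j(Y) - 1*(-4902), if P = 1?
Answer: 4915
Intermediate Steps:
Y = -3 (Y = 1*(-3) = -3)
j(N) = -1/2 - 9*N/2 (j(N) = -1/2 + (-27*N)/6 = -1/2 - 9*N/2)
j(Y) - 1*(-4902) = (-1/2 - 9/2*(-3)) - 1*(-4902) = (-1/2 + 27/2) + 4902 = 13 + 4902 = 4915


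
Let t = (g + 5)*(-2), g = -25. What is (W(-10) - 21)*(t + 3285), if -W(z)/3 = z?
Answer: 29925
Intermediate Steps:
W(z) = -3*z
t = 40 (t = (-25 + 5)*(-2) = -20*(-2) = 40)
(W(-10) - 21)*(t + 3285) = (-3*(-10) - 21)*(40 + 3285) = (30 - 21)*3325 = 9*3325 = 29925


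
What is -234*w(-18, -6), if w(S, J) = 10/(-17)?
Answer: 2340/17 ≈ 137.65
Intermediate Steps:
w(S, J) = -10/17 (w(S, J) = 10*(-1/17) = -10/17)
-234*w(-18, -6) = -234*(-10/17) = 2340/17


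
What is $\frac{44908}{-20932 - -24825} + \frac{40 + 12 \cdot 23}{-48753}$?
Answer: $\frac{2188169536}{189795429} \approx 11.529$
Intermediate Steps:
$\frac{44908}{-20932 - -24825} + \frac{40 + 12 \cdot 23}{-48753} = \frac{44908}{-20932 + 24825} + \left(40 + 276\right) \left(- \frac{1}{48753}\right) = \frac{44908}{3893} + 316 \left(- \frac{1}{48753}\right) = 44908 \cdot \frac{1}{3893} - \frac{316}{48753} = \frac{44908}{3893} - \frac{316}{48753} = \frac{2188169536}{189795429}$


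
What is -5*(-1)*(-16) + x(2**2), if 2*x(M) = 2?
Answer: -79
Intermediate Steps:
x(M) = 1 (x(M) = (1/2)*2 = 1)
-5*(-1)*(-16) + x(2**2) = -5*(-1)*(-16) + 1 = 5*(-16) + 1 = -80 + 1 = -79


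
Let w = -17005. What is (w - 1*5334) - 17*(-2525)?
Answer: 20586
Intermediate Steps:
(w - 1*5334) - 17*(-2525) = (-17005 - 1*5334) - 17*(-2525) = (-17005 - 5334) + 42925 = -22339 + 42925 = 20586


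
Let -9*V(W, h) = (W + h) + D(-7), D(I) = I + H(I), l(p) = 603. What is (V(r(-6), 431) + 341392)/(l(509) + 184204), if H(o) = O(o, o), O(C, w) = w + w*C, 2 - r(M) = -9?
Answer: 341339/184807 ≈ 1.8470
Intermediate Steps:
r(M) = 11 (r(M) = 2 - 1*(-9) = 2 + 9 = 11)
O(C, w) = w + C*w
H(o) = o*(1 + o)
D(I) = I + I*(1 + I)
V(W, h) = -35/9 - W/9 - h/9 (V(W, h) = -((W + h) - 7*(2 - 7))/9 = -((W + h) - 7*(-5))/9 = -((W + h) + 35)/9 = -(35 + W + h)/9 = -35/9 - W/9 - h/9)
(V(r(-6), 431) + 341392)/(l(509) + 184204) = ((-35/9 - ⅑*11 - ⅑*431) + 341392)/(603 + 184204) = ((-35/9 - 11/9 - 431/9) + 341392)/184807 = (-53 + 341392)*(1/184807) = 341339*(1/184807) = 341339/184807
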